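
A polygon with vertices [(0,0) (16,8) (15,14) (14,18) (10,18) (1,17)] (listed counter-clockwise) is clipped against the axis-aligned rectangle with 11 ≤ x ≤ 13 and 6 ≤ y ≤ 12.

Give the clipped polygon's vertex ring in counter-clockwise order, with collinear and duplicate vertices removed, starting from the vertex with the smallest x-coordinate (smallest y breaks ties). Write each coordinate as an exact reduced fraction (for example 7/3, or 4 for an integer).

1. After x ≥ 11: [(11,11/2) (16,8) (15,14) (14,18) (11,18)]
2. After x ≤ 13: [(11,11/2) (13,13/2) (13,18) (11,18)]
3. After y ≥ 6: [(11,6) (12,6) (13,13/2) (13,18) (11,18)]
4. After y ≤ 12: [(11,12) (11,6) (12,6) (13,13/2) (13,12)]
5. Canonical ring: [(11,6) (12,6) (13,13/2) (13,12) (11,12)]

Clipped polygon: [(11,6) (12,6) (13,13/2) (13,12) (11,12)]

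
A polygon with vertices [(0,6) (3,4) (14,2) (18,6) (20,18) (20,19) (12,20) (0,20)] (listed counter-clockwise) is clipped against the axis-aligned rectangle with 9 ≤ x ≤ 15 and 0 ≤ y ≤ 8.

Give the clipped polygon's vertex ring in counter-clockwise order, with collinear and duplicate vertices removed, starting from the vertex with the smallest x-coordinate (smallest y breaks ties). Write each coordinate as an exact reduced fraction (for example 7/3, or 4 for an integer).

Clipped polygon: [(9,32/11) (14,2) (15,3) (15,8) (9,8)]

1. After x ≥ 9: [(9,32/11) (14,2) (18,6) (20,18) (20,19) (12,20) (9,20)]
2. After x ≤ 15: [(9,32/11) (14,2) (15,3) (15,157/8) (12,20) (9,20)]
3. After y ≥ 0: [(9,32/11) (14,2) (15,3) (15,157/8) (12,20) (9,20)]
4. After y ≤ 8: [(9,8) (9,32/11) (14,2) (15,3) (15,8)]
5. Canonical ring: [(9,32/11) (14,2) (15,3) (15,8) (9,8)]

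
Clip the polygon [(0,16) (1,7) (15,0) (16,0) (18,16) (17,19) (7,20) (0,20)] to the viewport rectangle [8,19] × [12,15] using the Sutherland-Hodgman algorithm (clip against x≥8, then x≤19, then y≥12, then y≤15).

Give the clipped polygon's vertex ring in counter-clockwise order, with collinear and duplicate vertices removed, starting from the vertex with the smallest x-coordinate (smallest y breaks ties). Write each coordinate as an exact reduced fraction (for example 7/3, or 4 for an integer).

Clipped polygon: [(8,12) (35/2,12) (143/8,15) (8,15)]

1. After x ≥ 8: [(8,7/2) (15,0) (16,0) (18,16) (17,19) (8,199/10)]
2. After x ≤ 19: [(8,7/2) (15,0) (16,0) (18,16) (17,19) (8,199/10)]
3. After y ≥ 12: [(8,12) (35/2,12) (18,16) (17,19) (8,199/10)]
4. After y ≤ 15: [(8,15) (8,12) (35/2,12) (143/8,15)]
5. Canonical ring: [(8,12) (35/2,12) (143/8,15) (8,15)]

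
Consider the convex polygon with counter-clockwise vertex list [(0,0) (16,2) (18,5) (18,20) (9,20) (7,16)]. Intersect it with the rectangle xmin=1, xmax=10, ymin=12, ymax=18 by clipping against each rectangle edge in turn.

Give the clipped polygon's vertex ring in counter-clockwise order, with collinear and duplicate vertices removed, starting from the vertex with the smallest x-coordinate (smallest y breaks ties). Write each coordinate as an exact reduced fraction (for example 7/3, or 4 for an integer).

Clipped polygon: [(21/4,12) (10,12) (10,18) (8,18) (7,16)]

1. After x ≥ 1: [(1,16/7) (1,1/8) (16,2) (18,5) (18,20) (9,20) (7,16)]
2. After x ≤ 10: [(1,16/7) (1,1/8) (10,5/4) (10,20) (9,20) (7,16)]
3. After y ≥ 12: [(21/4,12) (10,12) (10,20) (9,20) (7,16)]
4. After y ≤ 18: [(21/4,12) (10,12) (10,18) (8,18) (7,16)]
5. Canonical ring: [(21/4,12) (10,12) (10,18) (8,18) (7,16)]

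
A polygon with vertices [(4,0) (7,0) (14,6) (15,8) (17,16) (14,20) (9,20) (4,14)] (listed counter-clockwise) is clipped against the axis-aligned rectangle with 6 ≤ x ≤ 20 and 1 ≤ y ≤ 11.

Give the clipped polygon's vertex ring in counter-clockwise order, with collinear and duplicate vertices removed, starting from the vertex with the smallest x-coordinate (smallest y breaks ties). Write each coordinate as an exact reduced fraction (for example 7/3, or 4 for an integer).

1. After x ≥ 6: [(6,0) (7,0) (14,6) (15,8) (17,16) (14,20) (9,20) (6,82/5)]
2. After x ≤ 20: [(6,0) (7,0) (14,6) (15,8) (17,16) (14,20) (9,20) (6,82/5)]
3. After y ≥ 1: [(6,1) (49/6,1) (14,6) (15,8) (17,16) (14,20) (9,20) (6,82/5)]
4. After y ≤ 11: [(6,11) (6,1) (49/6,1) (14,6) (15,8) (63/4,11)]
5. Canonical ring: [(6,1) (49/6,1) (14,6) (15,8) (63/4,11) (6,11)]

Clipped polygon: [(6,1) (49/6,1) (14,6) (15,8) (63/4,11) (6,11)]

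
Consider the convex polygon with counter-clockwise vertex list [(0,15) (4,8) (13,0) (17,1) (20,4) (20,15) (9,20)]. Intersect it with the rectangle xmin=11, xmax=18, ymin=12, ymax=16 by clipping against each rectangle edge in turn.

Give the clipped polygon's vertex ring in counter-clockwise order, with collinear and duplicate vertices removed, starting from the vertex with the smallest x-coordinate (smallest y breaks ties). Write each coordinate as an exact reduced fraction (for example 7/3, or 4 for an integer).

Clipped polygon: [(11,12) (18,12) (18,175/11) (89/5,16) (11,16)]

1. After x ≥ 11: [(11,16/9) (13,0) (17,1) (20,4) (20,15) (11,210/11)]
2. After x ≤ 18: [(11,16/9) (13,0) (17,1) (18,2) (18,175/11) (11,210/11)]
3. After y ≥ 12: [(11,12) (18,12) (18,175/11) (11,210/11)]
4. After y ≤ 16: [(11,16) (11,12) (18,12) (18,175/11) (89/5,16)]
5. Canonical ring: [(11,12) (18,12) (18,175/11) (89/5,16) (11,16)]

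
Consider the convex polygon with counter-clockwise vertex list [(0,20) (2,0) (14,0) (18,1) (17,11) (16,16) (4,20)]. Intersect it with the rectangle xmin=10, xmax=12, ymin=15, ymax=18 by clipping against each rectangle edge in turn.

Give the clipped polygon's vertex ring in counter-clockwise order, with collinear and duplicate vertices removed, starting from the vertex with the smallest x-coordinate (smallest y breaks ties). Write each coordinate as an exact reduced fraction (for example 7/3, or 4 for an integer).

Clipped polygon: [(10,15) (12,15) (12,52/3) (10,18)]

1. After x ≥ 10: [(10,0) (14,0) (18,1) (17,11) (16,16) (10,18)]
2. After x ≤ 12: [(10,0) (12,0) (12,52/3) (10,18)]
3. After y ≥ 15: [(10,15) (12,15) (12,52/3) (10,18)]
4. After y ≤ 18: [(10,15) (12,15) (12,52/3) (10,18)]
5. Canonical ring: [(10,15) (12,15) (12,52/3) (10,18)]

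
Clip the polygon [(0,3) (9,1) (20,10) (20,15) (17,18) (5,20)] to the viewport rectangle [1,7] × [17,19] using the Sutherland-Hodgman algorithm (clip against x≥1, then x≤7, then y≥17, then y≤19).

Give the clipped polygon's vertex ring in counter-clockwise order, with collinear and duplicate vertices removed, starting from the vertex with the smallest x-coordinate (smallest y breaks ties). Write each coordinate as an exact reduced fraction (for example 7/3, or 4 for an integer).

Clipped polygon: [(70/17,17) (7,17) (7,19) (80/17,19)]

1. After x ≥ 1: [(1,32/5) (1,25/9) (9,1) (20,10) (20,15) (17,18) (5,20)]
2. After x ≤ 7: [(1,32/5) (1,25/9) (7,13/9) (7,59/3) (5,20)]
3. After y ≥ 17: [(70/17,17) (7,17) (7,59/3) (5,20)]
4. After y ≤ 19: [(80/17,19) (70/17,17) (7,17) (7,19)]
5. Canonical ring: [(70/17,17) (7,17) (7,19) (80/17,19)]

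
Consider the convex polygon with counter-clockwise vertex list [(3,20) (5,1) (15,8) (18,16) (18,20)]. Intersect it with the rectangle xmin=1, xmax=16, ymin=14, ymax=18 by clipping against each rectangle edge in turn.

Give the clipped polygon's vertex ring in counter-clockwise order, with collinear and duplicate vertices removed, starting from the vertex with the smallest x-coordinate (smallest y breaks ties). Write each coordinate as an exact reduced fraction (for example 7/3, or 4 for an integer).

1. After x ≥ 1: [(3,20) (5,1) (15,8) (18,16) (18,20)]
2. After x ≤ 16: [(16,20) (3,20) (5,1) (15,8) (16,32/3)]
3. After y ≥ 14: [(16,14) (16,20) (3,20) (69/19,14)]
4. After y ≤ 18: [(16,14) (16,18) (61/19,18) (69/19,14)]
5. Canonical ring: [(61/19,18) (69/19,14) (16,14) (16,18)]

Clipped polygon: [(61/19,18) (69/19,14) (16,14) (16,18)]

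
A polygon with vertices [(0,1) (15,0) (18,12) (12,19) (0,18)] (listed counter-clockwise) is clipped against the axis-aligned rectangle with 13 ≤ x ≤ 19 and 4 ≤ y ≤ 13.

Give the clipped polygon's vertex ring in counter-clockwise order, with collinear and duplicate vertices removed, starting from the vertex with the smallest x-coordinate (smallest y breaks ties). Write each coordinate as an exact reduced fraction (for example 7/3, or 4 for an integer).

1. After x ≥ 13: [(13,2/15) (15,0) (18,12) (13,107/6)]
2. After x ≤ 19: [(13,2/15) (15,0) (18,12) (13,107/6)]
3. After y ≥ 4: [(13,4) (16,4) (18,12) (13,107/6)]
4. After y ≤ 13: [(13,13) (13,4) (16,4) (18,12) (120/7,13)]
5. Canonical ring: [(13,4) (16,4) (18,12) (120/7,13) (13,13)]

Clipped polygon: [(13,4) (16,4) (18,12) (120/7,13) (13,13)]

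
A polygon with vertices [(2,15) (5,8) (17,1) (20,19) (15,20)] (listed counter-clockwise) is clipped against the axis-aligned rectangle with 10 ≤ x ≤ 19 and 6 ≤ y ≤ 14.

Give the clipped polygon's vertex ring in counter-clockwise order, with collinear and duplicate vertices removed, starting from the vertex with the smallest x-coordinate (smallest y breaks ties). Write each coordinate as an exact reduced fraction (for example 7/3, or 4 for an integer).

1. After x ≥ 10: [(10,235/13) (10,61/12) (17,1) (20,19) (15,20)]
2. After x ≤ 19: [(10,235/13) (10,61/12) (17,1) (19,13) (19,96/5) (15,20)]
3. After y ≥ 6: [(10,235/13) (10,6) (107/6,6) (19,13) (19,96/5) (15,20)]
4. After y ≤ 14: [(10,14) (10,6) (107/6,6) (19,13) (19,14)]
5. Canonical ring: [(10,6) (107/6,6) (19,13) (19,14) (10,14)]

Clipped polygon: [(10,6) (107/6,6) (19,13) (19,14) (10,14)]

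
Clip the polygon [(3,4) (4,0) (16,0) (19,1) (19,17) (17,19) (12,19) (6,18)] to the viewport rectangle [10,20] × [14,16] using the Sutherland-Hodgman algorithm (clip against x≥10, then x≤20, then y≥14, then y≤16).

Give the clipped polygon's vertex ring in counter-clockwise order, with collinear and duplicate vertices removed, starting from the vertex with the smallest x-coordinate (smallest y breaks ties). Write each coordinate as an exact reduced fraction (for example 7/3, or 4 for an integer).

Clipped polygon: [(10,14) (19,14) (19,16) (10,16)]

1. After x ≥ 10: [(10,0) (16,0) (19,1) (19,17) (17,19) (12,19) (10,56/3)]
2. After x ≤ 20: [(10,0) (16,0) (19,1) (19,17) (17,19) (12,19) (10,56/3)]
3. After y ≥ 14: [(10,14) (19,14) (19,17) (17,19) (12,19) (10,56/3)]
4. After y ≤ 16: [(10,16) (10,14) (19,14) (19,16)]
5. Canonical ring: [(10,14) (19,14) (19,16) (10,16)]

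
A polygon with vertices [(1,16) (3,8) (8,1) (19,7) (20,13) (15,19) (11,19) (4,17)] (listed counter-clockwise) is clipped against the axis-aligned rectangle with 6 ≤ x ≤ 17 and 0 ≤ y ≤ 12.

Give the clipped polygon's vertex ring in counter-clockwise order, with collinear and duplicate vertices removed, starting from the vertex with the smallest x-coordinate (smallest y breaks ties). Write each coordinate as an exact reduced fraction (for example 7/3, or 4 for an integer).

1. After x ≥ 6: [(6,19/5) (8,1) (19,7) (20,13) (15,19) (11,19) (6,123/7)]
2. After x ≤ 17: [(6,19/5) (8,1) (17,65/11) (17,83/5) (15,19) (11,19) (6,123/7)]
3. After y ≥ 0: [(6,19/5) (8,1) (17,65/11) (17,83/5) (15,19) (11,19) (6,123/7)]
4. After y ≤ 12: [(6,12) (6,19/5) (8,1) (17,65/11) (17,12)]
5. Canonical ring: [(6,19/5) (8,1) (17,65/11) (17,12) (6,12)]

Clipped polygon: [(6,19/5) (8,1) (17,65/11) (17,12) (6,12)]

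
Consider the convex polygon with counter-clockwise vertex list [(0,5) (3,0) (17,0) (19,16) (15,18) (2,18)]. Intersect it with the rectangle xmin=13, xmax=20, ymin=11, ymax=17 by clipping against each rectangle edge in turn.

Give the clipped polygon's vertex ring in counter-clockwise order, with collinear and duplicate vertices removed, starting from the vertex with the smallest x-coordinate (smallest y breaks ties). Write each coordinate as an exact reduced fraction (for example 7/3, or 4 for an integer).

1. After x ≥ 13: [(13,0) (17,0) (19,16) (15,18) (13,18)]
2. After x ≤ 20: [(13,0) (17,0) (19,16) (15,18) (13,18)]
3. After y ≥ 11: [(13,11) (147/8,11) (19,16) (15,18) (13,18)]
4. After y ≤ 17: [(13,17) (13,11) (147/8,11) (19,16) (17,17)]
5. Canonical ring: [(13,11) (147/8,11) (19,16) (17,17) (13,17)]

Clipped polygon: [(13,11) (147/8,11) (19,16) (17,17) (13,17)]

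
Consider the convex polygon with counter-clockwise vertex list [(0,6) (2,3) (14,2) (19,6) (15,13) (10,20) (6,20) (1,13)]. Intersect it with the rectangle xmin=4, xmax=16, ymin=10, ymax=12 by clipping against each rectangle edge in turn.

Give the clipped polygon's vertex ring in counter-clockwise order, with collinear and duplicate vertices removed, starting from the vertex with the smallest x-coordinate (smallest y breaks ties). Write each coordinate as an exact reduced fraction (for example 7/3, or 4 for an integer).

1. After x ≥ 4: [(4,17/6) (14,2) (19,6) (15,13) (10,20) (6,20) (4,86/5)]
2. After x ≤ 16: [(4,17/6) (14,2) (16,18/5) (16,45/4) (15,13) (10,20) (6,20) (4,86/5)]
3. After y ≥ 10: [(4,10) (16,10) (16,45/4) (15,13) (10,20) (6,20) (4,86/5)]
4. After y ≤ 12: [(4,12) (4,10) (16,10) (16,45/4) (109/7,12)]
5. Canonical ring: [(4,10) (16,10) (16,45/4) (109/7,12) (4,12)]

Clipped polygon: [(4,10) (16,10) (16,45/4) (109/7,12) (4,12)]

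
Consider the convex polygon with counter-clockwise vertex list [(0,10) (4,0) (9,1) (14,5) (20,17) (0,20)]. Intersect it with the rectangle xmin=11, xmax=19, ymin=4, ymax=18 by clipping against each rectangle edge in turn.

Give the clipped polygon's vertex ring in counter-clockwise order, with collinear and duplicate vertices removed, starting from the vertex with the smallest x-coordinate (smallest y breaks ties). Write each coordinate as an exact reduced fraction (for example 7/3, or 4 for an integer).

Clipped polygon: [(11,4) (51/4,4) (14,5) (19,15) (19,343/20) (40/3,18) (11,18)]

1. After x ≥ 11: [(11,13/5) (14,5) (20,17) (11,367/20)]
2. After x ≤ 19: [(11,13/5) (14,5) (19,15) (19,343/20) (11,367/20)]
3. After y ≥ 4: [(11,4) (51/4,4) (14,5) (19,15) (19,343/20) (11,367/20)]
4. After y ≤ 18: [(11,18) (11,4) (51/4,4) (14,5) (19,15) (19,343/20) (40/3,18)]
5. Canonical ring: [(11,4) (51/4,4) (14,5) (19,15) (19,343/20) (40/3,18) (11,18)]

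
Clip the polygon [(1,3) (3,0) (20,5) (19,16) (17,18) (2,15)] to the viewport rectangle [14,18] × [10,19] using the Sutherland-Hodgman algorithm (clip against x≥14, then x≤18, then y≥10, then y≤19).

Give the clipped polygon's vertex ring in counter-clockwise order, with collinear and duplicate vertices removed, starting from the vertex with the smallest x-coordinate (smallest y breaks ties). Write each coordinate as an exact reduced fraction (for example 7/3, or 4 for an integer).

1. After x ≥ 14: [(14,55/17) (20,5) (19,16) (17,18) (14,87/5)]
2. After x ≤ 18: [(14,55/17) (18,75/17) (18,17) (17,18) (14,87/5)]
3. After y ≥ 10: [(14,10) (18,10) (18,17) (17,18) (14,87/5)]
4. After y ≤ 19: [(14,10) (18,10) (18,17) (17,18) (14,87/5)]
5. Canonical ring: [(14,10) (18,10) (18,17) (17,18) (14,87/5)]

Clipped polygon: [(14,10) (18,10) (18,17) (17,18) (14,87/5)]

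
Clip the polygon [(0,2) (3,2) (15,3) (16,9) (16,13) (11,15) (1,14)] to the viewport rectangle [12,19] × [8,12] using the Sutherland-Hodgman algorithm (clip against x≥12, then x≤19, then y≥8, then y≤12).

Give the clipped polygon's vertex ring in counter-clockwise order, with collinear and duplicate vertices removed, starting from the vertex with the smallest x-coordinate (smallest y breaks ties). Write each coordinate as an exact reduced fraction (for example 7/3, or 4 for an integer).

1. After x ≥ 12: [(12,11/4) (15,3) (16,9) (16,13) (12,73/5)]
2. After x ≤ 19: [(12,11/4) (15,3) (16,9) (16,13) (12,73/5)]
3. After y ≥ 8: [(12,8) (95/6,8) (16,9) (16,13) (12,73/5)]
4. After y ≤ 12: [(12,12) (12,8) (95/6,8) (16,9) (16,12)]
5. Canonical ring: [(12,8) (95/6,8) (16,9) (16,12) (12,12)]

Clipped polygon: [(12,8) (95/6,8) (16,9) (16,12) (12,12)]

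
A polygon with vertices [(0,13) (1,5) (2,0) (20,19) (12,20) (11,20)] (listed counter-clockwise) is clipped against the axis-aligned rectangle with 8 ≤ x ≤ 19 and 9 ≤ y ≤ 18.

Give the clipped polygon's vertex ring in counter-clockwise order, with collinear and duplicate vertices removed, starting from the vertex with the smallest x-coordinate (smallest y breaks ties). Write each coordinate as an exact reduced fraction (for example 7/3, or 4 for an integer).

1. After x ≥ 8: [(8,199/11) (8,19/3) (20,19) (12,20) (11,20)]
2. After x ≤ 19: [(8,199/11) (8,19/3) (19,323/18) (19,153/8) (12,20) (11,20)]
3. After y ≥ 9: [(8,199/11) (8,9) (200/19,9) (19,323/18) (19,153/8) (12,20) (11,20)]
4. After y ≤ 18: [(8,18) (8,9) (200/19,9) (19,323/18) (19,18)]
5. Canonical ring: [(8,9) (200/19,9) (19,323/18) (19,18) (8,18)]

Clipped polygon: [(8,9) (200/19,9) (19,323/18) (19,18) (8,18)]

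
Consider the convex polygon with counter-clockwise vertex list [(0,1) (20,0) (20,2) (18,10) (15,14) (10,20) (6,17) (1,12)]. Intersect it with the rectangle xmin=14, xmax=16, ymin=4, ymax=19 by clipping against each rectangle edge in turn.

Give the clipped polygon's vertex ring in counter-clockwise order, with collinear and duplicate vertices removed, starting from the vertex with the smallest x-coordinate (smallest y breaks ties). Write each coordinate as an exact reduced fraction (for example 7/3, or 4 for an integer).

1. After x ≥ 14: [(14,3/10) (20,0) (20,2) (18,10) (15,14) (14,76/5)]
2. After x ≤ 16: [(14,3/10) (16,1/5) (16,38/3) (15,14) (14,76/5)]
3. After y ≥ 4: [(14,4) (16,4) (16,38/3) (15,14) (14,76/5)]
4. After y ≤ 19: [(14,4) (16,4) (16,38/3) (15,14) (14,76/5)]
5. Canonical ring: [(14,4) (16,4) (16,38/3) (15,14) (14,76/5)]

Clipped polygon: [(14,4) (16,4) (16,38/3) (15,14) (14,76/5)]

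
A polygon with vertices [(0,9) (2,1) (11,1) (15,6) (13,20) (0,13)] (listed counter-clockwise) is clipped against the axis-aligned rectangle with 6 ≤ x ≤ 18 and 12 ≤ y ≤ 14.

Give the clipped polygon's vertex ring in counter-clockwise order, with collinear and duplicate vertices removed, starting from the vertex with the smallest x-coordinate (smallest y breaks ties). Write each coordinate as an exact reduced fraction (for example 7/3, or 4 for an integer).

1. After x ≥ 6: [(6,1) (11,1) (15,6) (13,20) (6,211/13)]
2. After x ≤ 18: [(6,1) (11,1) (15,6) (13,20) (6,211/13)]
3. After y ≥ 12: [(6,12) (99/7,12) (13,20) (6,211/13)]
4. After y ≤ 14: [(6,14) (6,12) (99/7,12) (97/7,14)]
5. Canonical ring: [(6,12) (99/7,12) (97/7,14) (6,14)]

Clipped polygon: [(6,12) (99/7,12) (97/7,14) (6,14)]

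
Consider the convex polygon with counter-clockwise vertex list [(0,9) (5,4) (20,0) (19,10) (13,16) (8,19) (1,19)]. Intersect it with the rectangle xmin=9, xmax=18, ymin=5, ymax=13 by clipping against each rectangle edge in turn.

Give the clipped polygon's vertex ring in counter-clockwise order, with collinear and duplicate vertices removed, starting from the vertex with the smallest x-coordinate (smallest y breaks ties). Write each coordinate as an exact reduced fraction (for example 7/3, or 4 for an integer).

1. After x ≥ 9: [(9,44/15) (20,0) (19,10) (13,16) (9,92/5)]
2. After x ≤ 18: [(9,44/15) (18,8/15) (18,11) (13,16) (9,92/5)]
3. After y ≥ 5: [(9,5) (18,5) (18,11) (13,16) (9,92/5)]
4. After y ≤ 13: [(9,13) (9,5) (18,5) (18,11) (16,13)]
5. Canonical ring: [(9,5) (18,5) (18,11) (16,13) (9,13)]

Clipped polygon: [(9,5) (18,5) (18,11) (16,13) (9,13)]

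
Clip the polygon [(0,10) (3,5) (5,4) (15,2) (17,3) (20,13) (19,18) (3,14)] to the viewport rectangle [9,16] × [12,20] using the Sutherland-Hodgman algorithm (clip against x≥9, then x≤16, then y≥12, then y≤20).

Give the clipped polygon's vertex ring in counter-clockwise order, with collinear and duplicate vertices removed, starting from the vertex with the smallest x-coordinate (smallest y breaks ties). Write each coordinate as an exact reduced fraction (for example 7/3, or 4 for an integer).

1. After x ≥ 9: [(9,16/5) (15,2) (17,3) (20,13) (19,18) (9,31/2)]
2. After x ≤ 16: [(9,16/5) (15,2) (16,5/2) (16,69/4) (9,31/2)]
3. After y ≥ 12: [(9,12) (16,12) (16,69/4) (9,31/2)]
4. After y ≤ 20: [(9,12) (16,12) (16,69/4) (9,31/2)]
5. Canonical ring: [(9,12) (16,12) (16,69/4) (9,31/2)]

Clipped polygon: [(9,12) (16,12) (16,69/4) (9,31/2)]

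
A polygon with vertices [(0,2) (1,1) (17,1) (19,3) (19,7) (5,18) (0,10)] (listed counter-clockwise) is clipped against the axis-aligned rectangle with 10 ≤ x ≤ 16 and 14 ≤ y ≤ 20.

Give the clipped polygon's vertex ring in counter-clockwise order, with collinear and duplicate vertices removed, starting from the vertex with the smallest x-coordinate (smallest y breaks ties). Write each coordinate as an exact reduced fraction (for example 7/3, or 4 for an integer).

Clipped polygon: [(10,14) (111/11,14) (10,197/14)]

1. After x ≥ 10: [(10,1) (17,1) (19,3) (19,7) (10,197/14)]
2. After x ≤ 16: [(10,1) (16,1) (16,131/14) (10,197/14)]
3. After y ≥ 14: [(10,14) (111/11,14) (10,197/14)]
4. After y ≤ 20: [(10,14) (111/11,14) (10,197/14)]
5. Canonical ring: [(10,14) (111/11,14) (10,197/14)]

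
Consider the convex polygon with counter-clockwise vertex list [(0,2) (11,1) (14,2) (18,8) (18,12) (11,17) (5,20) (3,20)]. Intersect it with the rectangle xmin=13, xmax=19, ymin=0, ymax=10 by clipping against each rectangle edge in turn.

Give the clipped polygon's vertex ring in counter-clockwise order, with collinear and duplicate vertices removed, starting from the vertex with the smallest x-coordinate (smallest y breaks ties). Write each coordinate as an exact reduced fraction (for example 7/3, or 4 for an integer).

Clipped polygon: [(13,5/3) (14,2) (18,8) (18,10) (13,10)]

1. After x ≥ 13: [(13,5/3) (14,2) (18,8) (18,12) (13,109/7)]
2. After x ≤ 19: [(13,5/3) (14,2) (18,8) (18,12) (13,109/7)]
3. After y ≥ 0: [(13,5/3) (14,2) (18,8) (18,12) (13,109/7)]
4. After y ≤ 10: [(13,10) (13,5/3) (14,2) (18,8) (18,10)]
5. Canonical ring: [(13,5/3) (14,2) (18,8) (18,10) (13,10)]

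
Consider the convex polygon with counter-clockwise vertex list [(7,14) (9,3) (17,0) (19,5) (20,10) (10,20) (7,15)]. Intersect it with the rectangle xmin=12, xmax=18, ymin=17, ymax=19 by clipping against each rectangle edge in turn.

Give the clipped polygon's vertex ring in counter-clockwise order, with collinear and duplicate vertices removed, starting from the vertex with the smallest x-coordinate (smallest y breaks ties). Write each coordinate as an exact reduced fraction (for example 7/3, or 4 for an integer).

Clipped polygon: [(12,17) (13,17) (12,18)]

1. After x ≥ 12: [(12,15/8) (17,0) (19,5) (20,10) (12,18)]
2. After x ≤ 18: [(12,15/8) (17,0) (18,5/2) (18,12) (12,18)]
3. After y ≥ 17: [(12,17) (13,17) (12,18)]
4. After y ≤ 19: [(12,17) (13,17) (12,18)]
5. Canonical ring: [(12,17) (13,17) (12,18)]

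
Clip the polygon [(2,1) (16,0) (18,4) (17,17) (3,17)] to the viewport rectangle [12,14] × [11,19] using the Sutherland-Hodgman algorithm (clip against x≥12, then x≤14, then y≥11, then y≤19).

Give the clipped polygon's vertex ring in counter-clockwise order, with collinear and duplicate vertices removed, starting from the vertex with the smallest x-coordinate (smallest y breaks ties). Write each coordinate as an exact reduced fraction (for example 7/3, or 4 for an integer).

1. After x ≥ 12: [(12,2/7) (16,0) (18,4) (17,17) (12,17)]
2. After x ≤ 14: [(12,2/7) (14,1/7) (14,17) (12,17)]
3. After y ≥ 11: [(12,11) (14,11) (14,17) (12,17)]
4. After y ≤ 19: [(12,11) (14,11) (14,17) (12,17)]
5. Canonical ring: [(12,11) (14,11) (14,17) (12,17)]

Clipped polygon: [(12,11) (14,11) (14,17) (12,17)]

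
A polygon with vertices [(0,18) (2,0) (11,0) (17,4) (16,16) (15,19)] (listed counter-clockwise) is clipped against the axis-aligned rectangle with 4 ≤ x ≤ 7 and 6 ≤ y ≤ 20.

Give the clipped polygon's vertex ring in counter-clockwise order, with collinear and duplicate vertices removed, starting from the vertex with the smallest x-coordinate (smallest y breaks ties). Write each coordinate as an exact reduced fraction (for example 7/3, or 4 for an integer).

1. After x ≥ 4: [(4,274/15) (4,0) (11,0) (17,4) (16,16) (15,19)]
2. After x ≤ 7: [(7,277/15) (4,274/15) (4,0) (7,0)]
3. After y ≥ 6: [(7,6) (7,277/15) (4,274/15) (4,6)]
4. After y ≤ 20: [(7,6) (7,277/15) (4,274/15) (4,6)]
5. Canonical ring: [(4,6) (7,6) (7,277/15) (4,274/15)]

Clipped polygon: [(4,6) (7,6) (7,277/15) (4,274/15)]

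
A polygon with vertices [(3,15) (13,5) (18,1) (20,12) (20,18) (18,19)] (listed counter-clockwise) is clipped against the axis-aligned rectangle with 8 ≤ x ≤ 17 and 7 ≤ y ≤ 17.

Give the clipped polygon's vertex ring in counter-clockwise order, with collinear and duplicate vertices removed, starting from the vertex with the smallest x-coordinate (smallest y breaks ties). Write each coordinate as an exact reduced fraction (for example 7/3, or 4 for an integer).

1. After x ≥ 8: [(8,49/3) (8,10) (13,5) (18,1) (20,12) (20,18) (18,19)]
2. After x ≤ 17: [(17,281/15) (8,49/3) (8,10) (13,5) (17,9/5)]
3. After y ≥ 7: [(17,7) (17,281/15) (8,49/3) (8,10) (11,7)]
4. After y ≤ 17: [(17,7) (17,17) (21/2,17) (8,49/3) (8,10) (11,7)]
5. Canonical ring: [(8,10) (11,7) (17,7) (17,17) (21/2,17) (8,49/3)]

Clipped polygon: [(8,10) (11,7) (17,7) (17,17) (21/2,17) (8,49/3)]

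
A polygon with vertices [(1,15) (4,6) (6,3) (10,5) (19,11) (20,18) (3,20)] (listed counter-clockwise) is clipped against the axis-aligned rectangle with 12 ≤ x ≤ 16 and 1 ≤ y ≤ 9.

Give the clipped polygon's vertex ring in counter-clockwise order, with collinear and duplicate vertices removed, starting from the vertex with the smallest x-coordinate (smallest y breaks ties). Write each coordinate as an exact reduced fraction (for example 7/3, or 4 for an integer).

Clipped polygon: [(12,19/3) (16,9) (12,9)]

1. After x ≥ 12: [(12,19/3) (19,11) (20,18) (12,322/17)]
2. After x ≤ 16: [(12,19/3) (16,9) (16,314/17) (12,322/17)]
3. After y ≥ 1: [(12,19/3) (16,9) (16,314/17) (12,322/17)]
4. After y ≤ 9: [(12,9) (12,19/3) (16,9) (16,9)]
5. Canonical ring: [(12,19/3) (16,9) (12,9)]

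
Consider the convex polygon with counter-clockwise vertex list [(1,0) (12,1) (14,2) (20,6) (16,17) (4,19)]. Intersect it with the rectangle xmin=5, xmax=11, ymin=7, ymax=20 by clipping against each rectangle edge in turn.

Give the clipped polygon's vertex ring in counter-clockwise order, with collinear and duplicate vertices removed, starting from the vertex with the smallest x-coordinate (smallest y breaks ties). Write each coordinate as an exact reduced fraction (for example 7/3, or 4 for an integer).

Clipped polygon: [(5,7) (11,7) (11,107/6) (5,113/6)]

1. After x ≥ 5: [(5,4/11) (12,1) (14,2) (20,6) (16,17) (5,113/6)]
2. After x ≤ 11: [(5,4/11) (11,10/11) (11,107/6) (5,113/6)]
3. After y ≥ 7: [(5,7) (11,7) (11,107/6) (5,113/6)]
4. After y ≤ 20: [(5,7) (11,7) (11,107/6) (5,113/6)]
5. Canonical ring: [(5,7) (11,7) (11,107/6) (5,113/6)]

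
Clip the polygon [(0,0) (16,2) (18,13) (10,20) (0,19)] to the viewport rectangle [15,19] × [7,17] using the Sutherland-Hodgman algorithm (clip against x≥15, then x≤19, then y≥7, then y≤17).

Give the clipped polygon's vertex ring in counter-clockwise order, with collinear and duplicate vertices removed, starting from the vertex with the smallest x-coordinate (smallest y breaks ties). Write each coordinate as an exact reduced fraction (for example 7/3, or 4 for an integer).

1. After x ≥ 15: [(15,15/8) (16,2) (18,13) (15,125/8)]
2. After x ≤ 19: [(15,15/8) (16,2) (18,13) (15,125/8)]
3. After y ≥ 7: [(15,7) (186/11,7) (18,13) (15,125/8)]
4. After y ≤ 17: [(15,7) (186/11,7) (18,13) (15,125/8)]
5. Canonical ring: [(15,7) (186/11,7) (18,13) (15,125/8)]

Clipped polygon: [(15,7) (186/11,7) (18,13) (15,125/8)]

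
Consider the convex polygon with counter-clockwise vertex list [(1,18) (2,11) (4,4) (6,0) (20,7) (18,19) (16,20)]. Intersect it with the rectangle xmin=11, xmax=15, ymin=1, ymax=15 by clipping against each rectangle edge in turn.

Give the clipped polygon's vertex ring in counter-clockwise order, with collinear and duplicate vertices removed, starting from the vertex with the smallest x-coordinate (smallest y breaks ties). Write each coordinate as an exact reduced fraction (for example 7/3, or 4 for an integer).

1. After x ≥ 11: [(11,58/3) (11,5/2) (20,7) (18,19) (16,20)]
2. After x ≤ 15: [(15,298/15) (11,58/3) (11,5/2) (15,9/2)]
3. After y ≥ 1: [(15,298/15) (11,58/3) (11,5/2) (15,9/2)]
4. After y ≤ 15: [(15,15) (11,15) (11,5/2) (15,9/2)]
5. Canonical ring: [(11,5/2) (15,9/2) (15,15) (11,15)]

Clipped polygon: [(11,5/2) (15,9/2) (15,15) (11,15)]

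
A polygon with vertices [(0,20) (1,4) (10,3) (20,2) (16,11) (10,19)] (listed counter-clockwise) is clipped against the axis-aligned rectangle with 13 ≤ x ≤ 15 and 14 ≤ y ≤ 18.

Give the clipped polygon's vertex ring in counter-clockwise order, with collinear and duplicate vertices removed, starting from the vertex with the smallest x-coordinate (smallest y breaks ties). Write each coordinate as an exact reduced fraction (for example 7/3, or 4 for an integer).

1. After x ≥ 13: [(13,27/10) (20,2) (16,11) (13,15)]
2. After x ≤ 15: [(13,27/10) (15,5/2) (15,37/3) (13,15)]
3. After y ≥ 14: [(13,14) (55/4,14) (13,15)]
4. After y ≤ 18: [(13,14) (55/4,14) (13,15)]
5. Canonical ring: [(13,14) (55/4,14) (13,15)]

Clipped polygon: [(13,14) (55/4,14) (13,15)]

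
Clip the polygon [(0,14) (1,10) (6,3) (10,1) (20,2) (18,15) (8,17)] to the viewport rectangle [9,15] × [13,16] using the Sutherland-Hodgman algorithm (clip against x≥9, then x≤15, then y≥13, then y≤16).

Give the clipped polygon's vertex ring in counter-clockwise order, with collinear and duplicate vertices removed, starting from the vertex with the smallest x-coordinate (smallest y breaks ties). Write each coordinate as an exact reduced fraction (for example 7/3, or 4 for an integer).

1. After x ≥ 9: [(9,3/2) (10,1) (20,2) (18,15) (9,84/5)]
2. After x ≤ 15: [(9,3/2) (10,1) (15,3/2) (15,78/5) (9,84/5)]
3. After y ≥ 13: [(9,13) (15,13) (15,78/5) (9,84/5)]
4. After y ≤ 16: [(9,16) (9,13) (15,13) (15,78/5) (13,16)]
5. Canonical ring: [(9,13) (15,13) (15,78/5) (13,16) (9,16)]

Clipped polygon: [(9,13) (15,13) (15,78/5) (13,16) (9,16)]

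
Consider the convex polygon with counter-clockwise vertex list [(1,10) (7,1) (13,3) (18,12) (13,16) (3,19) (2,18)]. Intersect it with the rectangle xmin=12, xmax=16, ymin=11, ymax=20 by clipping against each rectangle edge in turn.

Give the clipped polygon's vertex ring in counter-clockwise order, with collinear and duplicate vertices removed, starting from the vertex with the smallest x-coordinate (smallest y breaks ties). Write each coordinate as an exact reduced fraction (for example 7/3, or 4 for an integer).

1. After x ≥ 12: [(12,8/3) (13,3) (18,12) (13,16) (12,163/10)]
2. After x ≤ 16: [(12,8/3) (13,3) (16,42/5) (16,68/5) (13,16) (12,163/10)]
3. After y ≥ 11: [(12,11) (16,11) (16,68/5) (13,16) (12,163/10)]
4. After y ≤ 20: [(12,11) (16,11) (16,68/5) (13,16) (12,163/10)]
5. Canonical ring: [(12,11) (16,11) (16,68/5) (13,16) (12,163/10)]

Clipped polygon: [(12,11) (16,11) (16,68/5) (13,16) (12,163/10)]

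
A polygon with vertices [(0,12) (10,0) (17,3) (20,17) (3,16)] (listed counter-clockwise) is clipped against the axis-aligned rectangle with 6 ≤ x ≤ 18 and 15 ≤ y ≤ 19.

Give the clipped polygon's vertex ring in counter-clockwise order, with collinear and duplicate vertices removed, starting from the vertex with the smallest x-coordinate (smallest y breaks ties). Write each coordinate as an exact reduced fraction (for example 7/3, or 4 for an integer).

1. After x ≥ 6: [(6,24/5) (10,0) (17,3) (20,17) (6,275/17)]
2. After x ≤ 18: [(6,24/5) (10,0) (17,3) (18,23/3) (18,287/17) (6,275/17)]
3. After y ≥ 15: [(6,15) (18,15) (18,287/17) (6,275/17)]
4. After y ≤ 19: [(6,15) (18,15) (18,287/17) (6,275/17)]
5. Canonical ring: [(6,15) (18,15) (18,287/17) (6,275/17)]

Clipped polygon: [(6,15) (18,15) (18,287/17) (6,275/17)]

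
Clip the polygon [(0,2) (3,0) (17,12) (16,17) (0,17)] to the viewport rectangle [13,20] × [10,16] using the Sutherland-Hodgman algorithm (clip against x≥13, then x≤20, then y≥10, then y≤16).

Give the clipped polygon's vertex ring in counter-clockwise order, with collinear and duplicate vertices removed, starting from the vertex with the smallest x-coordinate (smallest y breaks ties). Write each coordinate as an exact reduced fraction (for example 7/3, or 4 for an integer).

1. After x ≥ 13: [(13,60/7) (17,12) (16,17) (13,17)]
2. After x ≤ 20: [(13,60/7) (17,12) (16,17) (13,17)]
3. After y ≥ 10: [(13,10) (44/3,10) (17,12) (16,17) (13,17)]
4. After y ≤ 16: [(13,16) (13,10) (44/3,10) (17,12) (81/5,16)]
5. Canonical ring: [(13,10) (44/3,10) (17,12) (81/5,16) (13,16)]

Clipped polygon: [(13,10) (44/3,10) (17,12) (81/5,16) (13,16)]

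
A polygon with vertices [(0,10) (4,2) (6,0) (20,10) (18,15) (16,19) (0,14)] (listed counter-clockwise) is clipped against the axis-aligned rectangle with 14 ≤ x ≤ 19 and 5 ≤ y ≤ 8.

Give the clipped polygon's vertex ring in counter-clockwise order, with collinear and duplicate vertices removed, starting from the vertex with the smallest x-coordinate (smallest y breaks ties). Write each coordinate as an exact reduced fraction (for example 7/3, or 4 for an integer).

1. After x ≥ 14: [(14,40/7) (20,10) (18,15) (16,19) (14,147/8)]
2. After x ≤ 19: [(14,40/7) (19,65/7) (19,25/2) (18,15) (16,19) (14,147/8)]
3. After y ≥ 5: [(14,40/7) (19,65/7) (19,25/2) (18,15) (16,19) (14,147/8)]
4. After y ≤ 8: [(14,8) (14,40/7) (86/5,8)]
5. Canonical ring: [(14,40/7) (86/5,8) (14,8)]

Clipped polygon: [(14,40/7) (86/5,8) (14,8)]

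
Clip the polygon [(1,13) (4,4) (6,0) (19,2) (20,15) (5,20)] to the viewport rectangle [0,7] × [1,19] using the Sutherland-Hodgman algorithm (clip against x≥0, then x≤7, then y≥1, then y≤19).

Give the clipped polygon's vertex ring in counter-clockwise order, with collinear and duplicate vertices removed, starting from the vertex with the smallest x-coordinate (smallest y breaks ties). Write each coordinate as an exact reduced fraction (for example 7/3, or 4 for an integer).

Clipped polygon: [(1,13) (4,4) (11/2,1) (7,1) (7,19) (31/7,19)]

1. After x ≥ 0: [(1,13) (4,4) (6,0) (19,2) (20,15) (5,20)]
2. After x ≤ 7: [(1,13) (4,4) (6,0) (7,2/13) (7,58/3) (5,20)]
3. After y ≥ 1: [(1,13) (4,4) (11/2,1) (7,1) (7,58/3) (5,20)]
4. After y ≤ 19: [(31/7,19) (1,13) (4,4) (11/2,1) (7,1) (7,19)]
5. Canonical ring: [(1,13) (4,4) (11/2,1) (7,1) (7,19) (31/7,19)]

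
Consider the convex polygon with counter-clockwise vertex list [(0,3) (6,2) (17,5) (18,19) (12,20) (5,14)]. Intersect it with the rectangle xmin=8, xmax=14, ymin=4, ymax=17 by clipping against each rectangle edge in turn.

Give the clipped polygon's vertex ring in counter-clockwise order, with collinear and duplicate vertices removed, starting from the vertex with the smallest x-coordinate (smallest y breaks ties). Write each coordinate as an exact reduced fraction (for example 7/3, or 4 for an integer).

Clipped polygon: [(8,4) (40/3,4) (14,46/11) (14,17) (17/2,17) (8,116/7)]

1. After x ≥ 8: [(8,28/11) (17,5) (18,19) (12,20) (8,116/7)]
2. After x ≤ 14: [(8,28/11) (14,46/11) (14,59/3) (12,20) (8,116/7)]
3. After y ≥ 4: [(8,4) (40/3,4) (14,46/11) (14,59/3) (12,20) (8,116/7)]
4. After y ≤ 17: [(8,4) (40/3,4) (14,46/11) (14,17) (17/2,17) (8,116/7)]
5. Canonical ring: [(8,4) (40/3,4) (14,46/11) (14,17) (17/2,17) (8,116/7)]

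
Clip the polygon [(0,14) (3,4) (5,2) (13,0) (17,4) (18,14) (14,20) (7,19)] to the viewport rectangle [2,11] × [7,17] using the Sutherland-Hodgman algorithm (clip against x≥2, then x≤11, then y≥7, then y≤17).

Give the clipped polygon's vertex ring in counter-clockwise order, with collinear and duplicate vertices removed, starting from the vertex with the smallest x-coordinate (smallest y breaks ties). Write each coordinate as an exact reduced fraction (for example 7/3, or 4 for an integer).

1. After x ≥ 2: [(2,108/7) (2,22/3) (3,4) (5,2) (13,0) (17,4) (18,14) (14,20) (7,19)]
2. After x ≤ 11: [(2,108/7) (2,22/3) (3,4) (5,2) (11,1/2) (11,137/7) (7,19)]
3. After y ≥ 7: [(2,108/7) (2,22/3) (21/10,7) (11,7) (11,137/7) (7,19)]
4. After y ≤ 17: [(21/5,17) (2,108/7) (2,22/3) (21/10,7) (11,7) (11,17)]
5. Canonical ring: [(2,22/3) (21/10,7) (11,7) (11,17) (21/5,17) (2,108/7)]

Clipped polygon: [(2,22/3) (21/10,7) (11,7) (11,17) (21/5,17) (2,108/7)]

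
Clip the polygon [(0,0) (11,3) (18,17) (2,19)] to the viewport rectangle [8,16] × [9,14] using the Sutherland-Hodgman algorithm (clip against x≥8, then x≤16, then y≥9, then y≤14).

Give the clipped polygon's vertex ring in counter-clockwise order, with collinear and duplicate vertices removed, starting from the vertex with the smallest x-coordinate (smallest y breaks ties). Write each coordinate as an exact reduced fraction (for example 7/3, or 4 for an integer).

Clipped polygon: [(8,9) (14,9) (16,13) (16,14) (8,14)]

1. After x ≥ 8: [(8,24/11) (11,3) (18,17) (8,73/4)]
2. After x ≤ 16: [(8,24/11) (11,3) (16,13) (16,69/4) (8,73/4)]
3. After y ≥ 9: [(8,9) (14,9) (16,13) (16,69/4) (8,73/4)]
4. After y ≤ 14: [(8,14) (8,9) (14,9) (16,13) (16,14)]
5. Canonical ring: [(8,9) (14,9) (16,13) (16,14) (8,14)]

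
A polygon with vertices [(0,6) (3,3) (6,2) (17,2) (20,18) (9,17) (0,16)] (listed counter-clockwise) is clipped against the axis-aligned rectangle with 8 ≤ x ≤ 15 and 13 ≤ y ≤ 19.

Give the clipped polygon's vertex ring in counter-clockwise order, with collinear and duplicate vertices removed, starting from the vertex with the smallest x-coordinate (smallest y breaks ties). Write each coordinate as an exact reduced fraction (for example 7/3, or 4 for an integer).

1. After x ≥ 8: [(8,2) (17,2) (20,18) (9,17) (8,152/9)]
2. After x ≤ 15: [(8,2) (15,2) (15,193/11) (9,17) (8,152/9)]
3. After y ≥ 13: [(8,13) (15,13) (15,193/11) (9,17) (8,152/9)]
4. After y ≤ 19: [(8,13) (15,13) (15,193/11) (9,17) (8,152/9)]
5. Canonical ring: [(8,13) (15,13) (15,193/11) (9,17) (8,152/9)]

Clipped polygon: [(8,13) (15,13) (15,193/11) (9,17) (8,152/9)]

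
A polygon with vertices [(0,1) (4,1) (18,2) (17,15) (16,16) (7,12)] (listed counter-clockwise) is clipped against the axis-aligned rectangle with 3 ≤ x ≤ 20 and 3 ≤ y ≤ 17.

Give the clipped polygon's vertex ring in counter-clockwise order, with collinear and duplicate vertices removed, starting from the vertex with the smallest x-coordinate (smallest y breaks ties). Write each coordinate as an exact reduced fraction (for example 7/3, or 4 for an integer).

Clipped polygon: [(3,3) (233/13,3) (17,15) (16,16) (7,12) (3,40/7)]

1. After x ≥ 3: [(3,40/7) (3,1) (4,1) (18,2) (17,15) (16,16) (7,12)]
2. After x ≤ 20: [(3,40/7) (3,1) (4,1) (18,2) (17,15) (16,16) (7,12)]
3. After y ≥ 3: [(3,40/7) (3,3) (233/13,3) (17,15) (16,16) (7,12)]
4. After y ≤ 17: [(3,40/7) (3,3) (233/13,3) (17,15) (16,16) (7,12)]
5. Canonical ring: [(3,3) (233/13,3) (17,15) (16,16) (7,12) (3,40/7)]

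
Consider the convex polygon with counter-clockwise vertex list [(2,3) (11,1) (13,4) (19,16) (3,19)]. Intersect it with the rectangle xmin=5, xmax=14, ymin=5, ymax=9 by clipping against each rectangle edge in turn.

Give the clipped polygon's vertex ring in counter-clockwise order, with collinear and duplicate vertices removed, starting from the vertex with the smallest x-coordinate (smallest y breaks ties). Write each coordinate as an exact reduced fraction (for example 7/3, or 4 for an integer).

Clipped polygon: [(5,5) (27/2,5) (14,6) (14,9) (5,9)]

1. After x ≥ 5: [(5,7/3) (11,1) (13,4) (19,16) (5,149/8)]
2. After x ≤ 14: [(5,7/3) (11,1) (13,4) (14,6) (14,271/16) (5,149/8)]
3. After y ≥ 5: [(5,5) (27/2,5) (14,6) (14,271/16) (5,149/8)]
4. After y ≤ 9: [(5,9) (5,5) (27/2,5) (14,6) (14,9)]
5. Canonical ring: [(5,5) (27/2,5) (14,6) (14,9) (5,9)]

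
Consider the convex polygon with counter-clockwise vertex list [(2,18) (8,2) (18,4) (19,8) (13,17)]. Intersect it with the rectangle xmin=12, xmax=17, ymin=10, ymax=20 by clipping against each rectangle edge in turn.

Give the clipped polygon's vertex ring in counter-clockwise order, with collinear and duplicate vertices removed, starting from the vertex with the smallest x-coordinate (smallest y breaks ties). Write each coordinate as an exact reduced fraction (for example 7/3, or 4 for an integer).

Clipped polygon: [(12,10) (17,10) (17,11) (13,17) (12,188/11)]

1. After x ≥ 12: [(12,188/11) (12,14/5) (18,4) (19,8) (13,17)]
2. After x ≤ 17: [(12,188/11) (12,14/5) (17,19/5) (17,11) (13,17)]
3. After y ≥ 10: [(12,188/11) (12,10) (17,10) (17,11) (13,17)]
4. After y ≤ 20: [(12,188/11) (12,10) (17,10) (17,11) (13,17)]
5. Canonical ring: [(12,10) (17,10) (17,11) (13,17) (12,188/11)]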